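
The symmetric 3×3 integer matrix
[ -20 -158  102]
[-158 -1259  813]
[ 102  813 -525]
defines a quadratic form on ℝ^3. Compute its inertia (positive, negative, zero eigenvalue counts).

Answer: (0, 2, 1)

Derivation:
step 0: pivot -20 → sign −
step 1: pivot -54/5 → sign −
step 2: row/col 2 already zero → sign 0
signature = (0, 2, 1)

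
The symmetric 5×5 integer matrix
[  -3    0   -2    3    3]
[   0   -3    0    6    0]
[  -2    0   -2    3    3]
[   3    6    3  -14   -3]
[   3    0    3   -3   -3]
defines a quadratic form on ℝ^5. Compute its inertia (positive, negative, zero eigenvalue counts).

step 0: pivot -3 → sign −
step 1: pivot -3 → sign −
step 2: pivot -2/3 → sign −
step 3: pivot 5/2 → sign +
step 4: pivot 3/5 → sign +
signature = (2, 3, 0)

Answer: (2, 3, 0)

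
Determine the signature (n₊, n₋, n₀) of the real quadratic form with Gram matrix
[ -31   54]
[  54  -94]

step 0: pivot -31 → sign −
step 1: pivot 2/31 → sign +
signature = (1, 1, 0)

Answer: (1, 1, 0)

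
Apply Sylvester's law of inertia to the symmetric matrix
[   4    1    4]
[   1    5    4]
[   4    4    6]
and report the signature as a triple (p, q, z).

step 0: pivot 4 → sign +
step 1: pivot 19/4 → sign +
step 2: pivot 2/19 → sign +
signature = (3, 0, 0)

Answer: (3, 0, 0)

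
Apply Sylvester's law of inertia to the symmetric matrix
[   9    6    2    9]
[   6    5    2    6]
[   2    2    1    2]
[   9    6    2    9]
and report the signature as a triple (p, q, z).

Answer: (3, 0, 1)

Derivation:
step 0: pivot 9 → sign +
step 1: pivot 1 → sign +
step 2: pivot 1/9 → sign +
step 3: row/col 3 already zero → sign 0
signature = (3, 0, 1)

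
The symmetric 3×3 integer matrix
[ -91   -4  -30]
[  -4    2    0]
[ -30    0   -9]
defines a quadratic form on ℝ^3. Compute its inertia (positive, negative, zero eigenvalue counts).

Answer: (2, 1, 0)

Derivation:
step 0: pivot -91 → sign −
step 1: pivot 198/91 → sign +
step 2: pivot 1/11 → sign +
signature = (2, 1, 0)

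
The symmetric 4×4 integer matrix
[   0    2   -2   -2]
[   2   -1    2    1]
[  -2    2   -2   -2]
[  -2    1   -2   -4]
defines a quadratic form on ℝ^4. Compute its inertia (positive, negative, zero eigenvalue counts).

step 0: pivot -1 → sign −
step 1: pivot 4 → sign +
step 2: pivot 1 → sign +
step 3: pivot -3 → sign −
signature = (2, 2, 0)

Answer: (2, 2, 0)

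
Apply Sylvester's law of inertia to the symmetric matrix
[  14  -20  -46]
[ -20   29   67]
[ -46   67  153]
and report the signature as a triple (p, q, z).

Answer: (2, 1, 0)

Derivation:
step 0: pivot 14 → sign +
step 1: pivot 3/7 → sign +
step 2: pivot -2 → sign −
signature = (2, 1, 0)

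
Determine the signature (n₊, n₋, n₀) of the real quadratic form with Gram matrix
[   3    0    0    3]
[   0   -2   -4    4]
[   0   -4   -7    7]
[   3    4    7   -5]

step 0: pivot 3 → sign +
step 1: pivot -2 → sign −
step 2: pivot 1 → sign +
step 3: pivot -1 → sign −
signature = (2, 2, 0)

Answer: (2, 2, 0)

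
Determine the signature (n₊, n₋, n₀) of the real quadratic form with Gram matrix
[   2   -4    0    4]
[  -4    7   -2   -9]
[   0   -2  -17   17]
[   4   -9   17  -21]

Answer: (1, 3, 0)

Derivation:
step 0: pivot 2 → sign +
step 1: pivot -1 → sign −
step 2: pivot -13 → sign −
step 3: pivot -3/13 → sign −
signature = (1, 3, 0)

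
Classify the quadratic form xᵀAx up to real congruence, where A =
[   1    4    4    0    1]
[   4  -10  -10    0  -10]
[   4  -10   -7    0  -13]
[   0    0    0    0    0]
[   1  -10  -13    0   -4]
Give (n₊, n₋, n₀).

step 0: pivot 1 → sign +
step 1: pivot -26 → sign −
step 2: pivot 3 → sign +
step 3: pivot -6/13 → sign −
step 4: row/col 4 already zero → sign 0
signature = (2, 2, 1)

Answer: (2, 2, 1)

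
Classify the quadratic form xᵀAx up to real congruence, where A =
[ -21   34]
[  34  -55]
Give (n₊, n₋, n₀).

Answer: (1, 1, 0)

Derivation:
step 0: pivot -21 → sign −
step 1: pivot 1/21 → sign +
signature = (1, 1, 0)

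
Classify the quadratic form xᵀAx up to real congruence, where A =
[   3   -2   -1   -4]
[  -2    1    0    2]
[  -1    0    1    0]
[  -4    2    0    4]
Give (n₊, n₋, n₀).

Answer: (2, 1, 1)

Derivation:
step 0: pivot 3 → sign +
step 1: pivot -1/3 → sign −
step 2: pivot 2 → sign +
step 3: row/col 3 already zero → sign 0
signature = (2, 1, 1)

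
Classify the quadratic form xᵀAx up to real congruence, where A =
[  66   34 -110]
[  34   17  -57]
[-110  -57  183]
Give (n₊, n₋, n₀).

Answer: (1, 2, 0)

Derivation:
step 0: pivot 66 → sign +
step 1: pivot -17/33 → sign −
step 2: pivot -2/17 → sign −
signature = (1, 2, 0)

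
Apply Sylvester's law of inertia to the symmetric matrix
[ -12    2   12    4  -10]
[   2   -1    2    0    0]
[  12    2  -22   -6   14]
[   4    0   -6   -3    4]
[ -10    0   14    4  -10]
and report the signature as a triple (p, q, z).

step 0: pivot -12 → sign −
step 1: pivot -2/3 → sign −
step 2: pivot 14 → sign +
step 3: pivot -9/7 → sign −
step 4: pivot -1/18 → sign −
signature = (1, 4, 0)

Answer: (1, 4, 0)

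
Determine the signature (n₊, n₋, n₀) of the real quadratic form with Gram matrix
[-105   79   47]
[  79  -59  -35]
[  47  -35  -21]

Answer: (1, 2, 0)

Derivation:
step 0: pivot -105 → sign −
step 1: pivot 46/105 → sign +
step 2: pivot -6/23 → sign −
signature = (1, 2, 0)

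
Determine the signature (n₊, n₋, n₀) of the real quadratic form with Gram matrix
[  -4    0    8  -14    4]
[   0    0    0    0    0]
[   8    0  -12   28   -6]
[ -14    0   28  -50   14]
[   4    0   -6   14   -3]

step 0: pivot -4 → sign −
step 1: pivot 4 → sign +
step 2: pivot -1 → sign −
step 3: row/col 3 already zero → sign 0
step 4: row/col 4 already zero → sign 0
signature = (1, 2, 2)

Answer: (1, 2, 2)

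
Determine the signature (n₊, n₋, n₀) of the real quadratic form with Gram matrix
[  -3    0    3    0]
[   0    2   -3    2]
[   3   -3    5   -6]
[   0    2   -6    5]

step 0: pivot -3 → sign −
step 1: pivot 2 → sign +
step 2: pivot 7/2 → sign +
step 3: pivot 3/7 → sign +
signature = (3, 1, 0)

Answer: (3, 1, 0)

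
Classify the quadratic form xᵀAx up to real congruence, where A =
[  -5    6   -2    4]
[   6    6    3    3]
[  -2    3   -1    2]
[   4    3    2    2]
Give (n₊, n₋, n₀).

Answer: (2, 2, 0)

Derivation:
step 0: pivot -5 → sign −
step 1: pivot 66/5 → sign +
step 2: pivot -5/22 → sign −
step 3: pivot 3/5 → sign +
signature = (2, 2, 0)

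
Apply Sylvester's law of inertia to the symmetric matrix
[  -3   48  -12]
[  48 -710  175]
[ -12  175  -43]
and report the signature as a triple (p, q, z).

step 0: pivot -3 → sign −
step 1: pivot 58 → sign +
step 2: pivot 1/58 → sign +
signature = (2, 1, 0)

Answer: (2, 1, 0)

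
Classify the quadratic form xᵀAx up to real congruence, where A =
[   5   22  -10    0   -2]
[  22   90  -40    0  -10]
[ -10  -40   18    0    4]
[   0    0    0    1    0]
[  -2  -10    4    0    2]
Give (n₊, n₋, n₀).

step 0: pivot 5 → sign +
step 1: pivot -34/5 → sign −
step 2: pivot 6/17 → sign +
step 3: pivot 1 → sign +
step 4: row/col 4 already zero → sign 0
signature = (3, 1, 1)

Answer: (3, 1, 1)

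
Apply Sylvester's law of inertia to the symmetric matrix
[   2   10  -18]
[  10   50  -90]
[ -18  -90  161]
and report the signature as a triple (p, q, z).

step 0: pivot 2 → sign +
step 1: pivot -1 → sign −
step 2: row/col 2 already zero → sign 0
signature = (1, 1, 1)

Answer: (1, 1, 1)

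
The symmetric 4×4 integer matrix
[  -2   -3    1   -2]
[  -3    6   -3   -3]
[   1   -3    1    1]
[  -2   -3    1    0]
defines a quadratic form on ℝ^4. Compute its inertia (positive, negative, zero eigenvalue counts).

step 0: pivot -2 → sign −
step 1: pivot 21/2 → sign +
step 2: pivot -3/7 → sign −
step 3: pivot 2 → sign +
signature = (2, 2, 0)

Answer: (2, 2, 0)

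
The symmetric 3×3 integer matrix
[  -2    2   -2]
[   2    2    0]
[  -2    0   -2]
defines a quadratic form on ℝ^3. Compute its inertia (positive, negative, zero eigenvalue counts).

step 0: pivot -2 → sign −
step 1: pivot 4 → sign +
step 2: pivot -1 → sign −
signature = (1, 2, 0)

Answer: (1, 2, 0)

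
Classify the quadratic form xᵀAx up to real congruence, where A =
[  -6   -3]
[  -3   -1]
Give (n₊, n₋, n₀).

Answer: (1, 1, 0)

Derivation:
step 0: pivot -6 → sign −
step 1: pivot 1/2 → sign +
signature = (1, 1, 0)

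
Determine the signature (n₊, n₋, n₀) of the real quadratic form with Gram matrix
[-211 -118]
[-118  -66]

step 0: pivot -211 → sign −
step 1: pivot -2/211 → sign −
signature = (0, 2, 0)

Answer: (0, 2, 0)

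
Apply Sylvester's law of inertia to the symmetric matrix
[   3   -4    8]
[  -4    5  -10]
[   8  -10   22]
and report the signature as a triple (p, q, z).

step 0: pivot 3 → sign +
step 1: pivot -1/3 → sign −
step 2: pivot 2 → sign +
signature = (2, 1, 0)

Answer: (2, 1, 0)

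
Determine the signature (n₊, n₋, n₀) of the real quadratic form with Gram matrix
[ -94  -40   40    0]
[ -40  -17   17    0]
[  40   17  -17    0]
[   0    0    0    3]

step 0: pivot -94 → sign −
step 1: pivot 1/47 → sign +
step 2: pivot 3 → sign +
step 3: row/col 3 already zero → sign 0
signature = (2, 1, 1)

Answer: (2, 1, 1)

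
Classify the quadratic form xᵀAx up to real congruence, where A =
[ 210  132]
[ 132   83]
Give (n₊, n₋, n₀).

step 0: pivot 210 → sign +
step 1: pivot 1/35 → sign +
signature = (2, 0, 0)

Answer: (2, 0, 0)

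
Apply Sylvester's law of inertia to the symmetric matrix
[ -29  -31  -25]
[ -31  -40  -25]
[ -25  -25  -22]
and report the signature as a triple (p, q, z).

step 0: pivot -29 → sign −
step 1: pivot -199/29 → sign −
step 2: pivot -3/199 → sign −
signature = (0, 3, 0)

Answer: (0, 3, 0)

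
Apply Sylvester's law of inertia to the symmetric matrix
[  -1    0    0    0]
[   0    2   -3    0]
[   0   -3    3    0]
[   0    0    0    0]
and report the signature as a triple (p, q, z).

step 0: pivot -1 → sign −
step 1: pivot 2 → sign +
step 2: pivot -3/2 → sign −
step 3: row/col 3 already zero → sign 0
signature = (1, 2, 1)

Answer: (1, 2, 1)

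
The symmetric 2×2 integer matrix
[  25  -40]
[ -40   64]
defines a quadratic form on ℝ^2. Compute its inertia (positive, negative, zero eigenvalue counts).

step 0: pivot 25 → sign +
step 1: row/col 1 already zero → sign 0
signature = (1, 0, 1)

Answer: (1, 0, 1)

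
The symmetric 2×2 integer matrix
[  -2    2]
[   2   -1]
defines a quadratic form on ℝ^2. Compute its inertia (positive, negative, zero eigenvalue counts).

Answer: (1, 1, 0)

Derivation:
step 0: pivot -2 → sign −
step 1: pivot 1 → sign +
signature = (1, 1, 0)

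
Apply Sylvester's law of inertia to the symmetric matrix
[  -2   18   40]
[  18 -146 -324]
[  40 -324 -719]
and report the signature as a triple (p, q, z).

Answer: (1, 1, 1)

Derivation:
step 0: pivot -2 → sign −
step 1: pivot 16 → sign +
step 2: row/col 2 already zero → sign 0
signature = (1, 1, 1)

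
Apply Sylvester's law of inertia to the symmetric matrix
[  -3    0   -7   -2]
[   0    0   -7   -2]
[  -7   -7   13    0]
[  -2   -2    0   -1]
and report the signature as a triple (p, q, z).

step 0: pivot -3 → sign −
step 1: pivot 88/3 → sign +
step 2: pivot -147/88 → sign −
step 3: pivot 3/49 → sign +
signature = (2, 2, 0)

Answer: (2, 2, 0)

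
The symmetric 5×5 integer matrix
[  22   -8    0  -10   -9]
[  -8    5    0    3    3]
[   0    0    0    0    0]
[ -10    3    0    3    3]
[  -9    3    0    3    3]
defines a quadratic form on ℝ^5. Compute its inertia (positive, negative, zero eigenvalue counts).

step 0: pivot 22 → sign +
step 1: pivot 23/11 → sign +
step 2: pivot -40/23 → sign −
step 3: pivot 3/40 → sign +
step 4: row/col 4 already zero → sign 0
signature = (3, 1, 1)

Answer: (3, 1, 1)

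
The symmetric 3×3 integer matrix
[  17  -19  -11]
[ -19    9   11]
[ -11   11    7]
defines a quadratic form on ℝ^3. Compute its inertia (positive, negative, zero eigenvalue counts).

step 0: pivot 17 → sign +
step 1: pivot -208/17 → sign −
step 2: pivot 1/52 → sign +
signature = (2, 1, 0)

Answer: (2, 1, 0)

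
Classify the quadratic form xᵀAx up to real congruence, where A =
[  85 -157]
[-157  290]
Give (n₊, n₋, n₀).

Answer: (2, 0, 0)

Derivation:
step 0: pivot 85 → sign +
step 1: pivot 1/85 → sign +
signature = (2, 0, 0)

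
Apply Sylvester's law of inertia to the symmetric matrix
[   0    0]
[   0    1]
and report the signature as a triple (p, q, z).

Answer: (1, 0, 1)

Derivation:
step 0: pivot 1 → sign +
step 1: row/col 1 already zero → sign 0
signature = (1, 0, 1)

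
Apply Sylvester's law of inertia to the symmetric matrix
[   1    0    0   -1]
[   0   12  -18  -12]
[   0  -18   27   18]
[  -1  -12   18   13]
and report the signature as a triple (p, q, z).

step 0: pivot 1 → sign +
step 1: pivot 12 → sign +
step 2: row/col 2 already zero → sign 0
step 3: row/col 3 already zero → sign 0
signature = (2, 0, 2)

Answer: (2, 0, 2)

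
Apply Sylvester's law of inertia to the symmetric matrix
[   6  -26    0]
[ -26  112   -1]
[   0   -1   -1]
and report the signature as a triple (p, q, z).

step 0: pivot 6 → sign +
step 1: pivot -2/3 → sign −
step 2: pivot 1/2 → sign +
signature = (2, 1, 0)

Answer: (2, 1, 0)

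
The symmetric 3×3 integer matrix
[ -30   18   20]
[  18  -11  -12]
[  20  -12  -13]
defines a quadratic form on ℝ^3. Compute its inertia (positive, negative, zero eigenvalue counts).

Answer: (1, 2, 0)

Derivation:
step 0: pivot -30 → sign −
step 1: pivot -1/5 → sign −
step 2: pivot 1/3 → sign +
signature = (1, 2, 0)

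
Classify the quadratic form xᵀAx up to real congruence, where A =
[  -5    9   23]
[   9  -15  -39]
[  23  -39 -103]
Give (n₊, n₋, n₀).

Answer: (1, 2, 0)

Derivation:
step 0: pivot -5 → sign −
step 1: pivot 6/5 → sign +
step 2: pivot -2 → sign −
signature = (1, 2, 0)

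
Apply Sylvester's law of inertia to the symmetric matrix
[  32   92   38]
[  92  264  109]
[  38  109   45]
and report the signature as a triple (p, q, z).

Answer: (1, 1, 1)

Derivation:
step 0: pivot 32 → sign +
step 1: pivot -1/2 → sign −
step 2: row/col 2 already zero → sign 0
signature = (1, 1, 1)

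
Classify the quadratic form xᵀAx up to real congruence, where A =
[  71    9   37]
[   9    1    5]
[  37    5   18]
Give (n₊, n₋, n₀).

step 0: pivot 71 → sign +
step 1: pivot -10/71 → sign −
step 2: pivot -3/5 → sign −
signature = (1, 2, 0)

Answer: (1, 2, 0)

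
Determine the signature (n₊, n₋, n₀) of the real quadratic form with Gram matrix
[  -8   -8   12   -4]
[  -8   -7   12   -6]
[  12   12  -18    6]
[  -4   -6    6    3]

step 0: pivot -8 → sign −
step 1: pivot 1 → sign +
step 2: pivot 1 → sign +
step 3: row/col 3 already zero → sign 0
signature = (2, 1, 1)

Answer: (2, 1, 1)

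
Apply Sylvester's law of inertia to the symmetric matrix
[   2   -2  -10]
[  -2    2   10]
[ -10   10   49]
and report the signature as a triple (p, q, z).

Answer: (1, 1, 1)

Derivation:
step 0: pivot 2 → sign +
step 1: pivot -1 → sign −
step 2: row/col 2 already zero → sign 0
signature = (1, 1, 1)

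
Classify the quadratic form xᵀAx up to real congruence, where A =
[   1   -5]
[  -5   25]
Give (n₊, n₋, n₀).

Answer: (1, 0, 1)

Derivation:
step 0: pivot 1 → sign +
step 1: row/col 1 already zero → sign 0
signature = (1, 0, 1)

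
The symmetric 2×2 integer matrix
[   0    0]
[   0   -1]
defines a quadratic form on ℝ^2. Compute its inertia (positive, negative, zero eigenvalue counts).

step 0: pivot -1 → sign −
step 1: row/col 1 already zero → sign 0
signature = (0, 1, 1)

Answer: (0, 1, 1)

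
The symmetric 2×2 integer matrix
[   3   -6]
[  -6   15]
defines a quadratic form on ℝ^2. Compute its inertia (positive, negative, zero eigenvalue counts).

step 0: pivot 3 → sign +
step 1: pivot 3 → sign +
signature = (2, 0, 0)

Answer: (2, 0, 0)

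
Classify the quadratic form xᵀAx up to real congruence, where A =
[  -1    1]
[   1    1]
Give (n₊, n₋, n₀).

step 0: pivot -1 → sign −
step 1: pivot 2 → sign +
signature = (1, 1, 0)

Answer: (1, 1, 0)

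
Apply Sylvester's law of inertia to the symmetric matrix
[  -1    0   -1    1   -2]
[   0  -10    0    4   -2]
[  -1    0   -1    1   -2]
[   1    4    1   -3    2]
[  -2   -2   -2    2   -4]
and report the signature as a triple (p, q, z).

step 0: pivot -1 → sign −
step 1: pivot -10 → sign −
step 2: pivot -2/5 → sign −
step 3: pivot 2 → sign +
step 4: row/col 4 already zero → sign 0
signature = (1, 3, 1)

Answer: (1, 3, 1)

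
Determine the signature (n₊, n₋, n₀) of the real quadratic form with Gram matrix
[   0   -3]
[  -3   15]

step 0: pivot 15 → sign +
step 1: pivot -3/5 → sign −
signature = (1, 1, 0)

Answer: (1, 1, 0)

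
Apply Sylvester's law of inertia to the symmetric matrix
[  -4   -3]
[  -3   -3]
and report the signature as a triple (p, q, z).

step 0: pivot -4 → sign −
step 1: pivot -3/4 → sign −
signature = (0, 2, 0)

Answer: (0, 2, 0)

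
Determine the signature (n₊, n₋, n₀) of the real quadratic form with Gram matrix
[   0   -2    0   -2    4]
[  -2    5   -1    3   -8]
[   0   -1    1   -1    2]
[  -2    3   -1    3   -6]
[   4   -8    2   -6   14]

Answer: (3, 1, 1)

Derivation:
step 0: pivot 5 → sign +
step 1: pivot -4/5 → sign −
step 2: pivot 1 → sign +
step 3: pivot 2 → sign +
step 4: row/col 4 already zero → sign 0
signature = (3, 1, 1)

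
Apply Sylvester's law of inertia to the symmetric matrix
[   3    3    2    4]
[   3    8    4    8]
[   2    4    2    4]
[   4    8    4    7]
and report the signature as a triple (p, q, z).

step 0: pivot 3 → sign +
step 1: pivot 5 → sign +
step 2: pivot -2/15 → sign −
step 3: pivot -1 → sign −
signature = (2, 2, 0)

Answer: (2, 2, 0)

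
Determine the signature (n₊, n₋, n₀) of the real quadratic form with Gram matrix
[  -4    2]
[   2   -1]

Answer: (0, 1, 1)

Derivation:
step 0: pivot -4 → sign −
step 1: row/col 1 already zero → sign 0
signature = (0, 1, 1)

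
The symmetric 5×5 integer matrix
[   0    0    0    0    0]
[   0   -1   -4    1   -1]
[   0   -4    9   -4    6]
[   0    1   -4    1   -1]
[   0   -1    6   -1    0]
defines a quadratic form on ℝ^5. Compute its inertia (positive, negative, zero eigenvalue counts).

step 0: pivot -1 → sign −
step 1: pivot 25 → sign +
step 2: pivot -14/25 → sign −
step 3: pivot -3/7 → sign −
step 4: row/col 4 already zero → sign 0
signature = (1, 3, 1)

Answer: (1, 3, 1)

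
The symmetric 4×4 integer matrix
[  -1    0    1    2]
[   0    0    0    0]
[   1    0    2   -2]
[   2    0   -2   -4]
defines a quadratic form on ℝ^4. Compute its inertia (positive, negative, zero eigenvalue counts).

Answer: (1, 1, 2)

Derivation:
step 0: pivot -1 → sign −
step 1: pivot 3 → sign +
step 2: row/col 2 already zero → sign 0
step 3: row/col 3 already zero → sign 0
signature = (1, 1, 2)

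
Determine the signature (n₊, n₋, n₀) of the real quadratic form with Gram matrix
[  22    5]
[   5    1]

step 0: pivot 22 → sign +
step 1: pivot -3/22 → sign −
signature = (1, 1, 0)

Answer: (1, 1, 0)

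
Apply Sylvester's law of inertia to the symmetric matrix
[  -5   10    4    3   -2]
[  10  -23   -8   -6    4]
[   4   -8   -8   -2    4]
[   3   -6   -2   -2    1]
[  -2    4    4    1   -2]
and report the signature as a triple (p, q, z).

step 0: pivot -5 → sign −
step 1: pivot -3 → sign −
step 2: pivot -24/5 → sign −
step 3: pivot -1/6 → sign −
step 4: row/col 4 already zero → sign 0
signature = (0, 4, 1)

Answer: (0, 4, 1)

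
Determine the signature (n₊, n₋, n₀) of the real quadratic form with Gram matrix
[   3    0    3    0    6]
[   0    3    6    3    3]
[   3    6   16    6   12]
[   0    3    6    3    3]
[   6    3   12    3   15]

step 0: pivot 3 → sign +
step 1: pivot 3 → sign +
step 2: pivot 1 → sign +
step 3: row/col 3 already zero → sign 0
step 4: row/col 4 already zero → sign 0
signature = (3, 0, 2)

Answer: (3, 0, 2)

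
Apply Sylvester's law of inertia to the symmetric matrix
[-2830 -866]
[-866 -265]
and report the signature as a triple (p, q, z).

Answer: (1, 1, 0)

Derivation:
step 0: pivot -2830 → sign −
step 1: pivot 3/1415 → sign +
signature = (1, 1, 0)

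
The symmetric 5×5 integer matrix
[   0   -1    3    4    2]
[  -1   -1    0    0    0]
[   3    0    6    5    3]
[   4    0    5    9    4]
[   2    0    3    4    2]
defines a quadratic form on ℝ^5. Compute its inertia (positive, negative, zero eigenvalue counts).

step 0: pivot -1 → sign −
step 1: pivot 1 → sign +
step 2: pivot -3 → sign −
step 3: pivot 28/3 → sign +
step 4: pivot 1/28 → sign +
signature = (3, 2, 0)

Answer: (3, 2, 0)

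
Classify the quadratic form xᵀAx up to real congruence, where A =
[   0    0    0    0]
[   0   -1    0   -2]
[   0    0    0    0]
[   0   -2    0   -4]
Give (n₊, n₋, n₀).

Answer: (0, 1, 3)

Derivation:
step 0: pivot -1 → sign −
step 1: row/col 1 already zero → sign 0
step 2: row/col 2 already zero → sign 0
step 3: row/col 3 already zero → sign 0
signature = (0, 1, 3)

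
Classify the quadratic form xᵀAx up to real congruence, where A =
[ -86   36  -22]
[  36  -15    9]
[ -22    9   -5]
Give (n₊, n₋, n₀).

step 0: pivot -86 → sign −
step 1: pivot 3/43 → sign +
step 2: row/col 2 already zero → sign 0
signature = (1, 1, 1)

Answer: (1, 1, 1)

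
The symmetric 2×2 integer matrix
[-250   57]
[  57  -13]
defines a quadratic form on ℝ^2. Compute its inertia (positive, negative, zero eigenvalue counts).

step 0: pivot -250 → sign −
step 1: pivot -1/250 → sign −
signature = (0, 2, 0)

Answer: (0, 2, 0)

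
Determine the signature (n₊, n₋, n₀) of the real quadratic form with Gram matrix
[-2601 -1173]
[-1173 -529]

step 0: pivot -2601 → sign −
step 1: row/col 1 already zero → sign 0
signature = (0, 1, 1)

Answer: (0, 1, 1)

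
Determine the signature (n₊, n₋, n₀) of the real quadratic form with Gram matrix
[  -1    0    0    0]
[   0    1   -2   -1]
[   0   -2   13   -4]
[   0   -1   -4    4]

Answer: (2, 2, 0)

Derivation:
step 0: pivot -1 → sign −
step 1: pivot 1 → sign +
step 2: pivot 9 → sign +
step 3: pivot -1 → sign −
signature = (2, 2, 0)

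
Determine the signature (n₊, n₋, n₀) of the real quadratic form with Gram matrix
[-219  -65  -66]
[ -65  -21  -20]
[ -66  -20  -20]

Answer: (0, 3, 0)

Derivation:
step 0: pivot -219 → sign −
step 1: pivot -374/219 → sign −
step 2: pivot -2/187 → sign −
signature = (0, 3, 0)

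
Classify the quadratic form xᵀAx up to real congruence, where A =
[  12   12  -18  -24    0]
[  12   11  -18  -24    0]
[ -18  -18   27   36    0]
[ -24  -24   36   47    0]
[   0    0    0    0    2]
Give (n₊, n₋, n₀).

step 0: pivot 12 → sign +
step 1: pivot -1 → sign −
step 2: pivot -1 → sign −
step 3: pivot 2 → sign +
step 4: row/col 4 already zero → sign 0
signature = (2, 2, 1)

Answer: (2, 2, 1)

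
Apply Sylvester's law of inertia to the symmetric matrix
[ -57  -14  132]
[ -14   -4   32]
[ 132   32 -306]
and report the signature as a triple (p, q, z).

Answer: (0, 2, 1)

Derivation:
step 0: pivot -57 → sign −
step 1: pivot -32/57 → sign −
step 2: row/col 2 already zero → sign 0
signature = (0, 2, 1)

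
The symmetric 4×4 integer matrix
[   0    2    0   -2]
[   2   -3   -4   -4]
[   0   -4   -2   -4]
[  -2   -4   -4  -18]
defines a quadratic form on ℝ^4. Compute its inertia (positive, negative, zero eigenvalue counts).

step 0: pivot -3 → sign −
step 1: pivot 4/3 → sign +
step 2: pivot -2 → sign −
step 3: pivot 3 → sign +
signature = (2, 2, 0)

Answer: (2, 2, 0)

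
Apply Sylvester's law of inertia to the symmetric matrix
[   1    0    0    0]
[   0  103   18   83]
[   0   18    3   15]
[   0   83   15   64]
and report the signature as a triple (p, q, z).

step 0: pivot 1 → sign +
step 1: pivot 103 → sign +
step 2: pivot -15/103 → sign −
step 3: pivot -6/5 → sign −
signature = (2, 2, 0)

Answer: (2, 2, 0)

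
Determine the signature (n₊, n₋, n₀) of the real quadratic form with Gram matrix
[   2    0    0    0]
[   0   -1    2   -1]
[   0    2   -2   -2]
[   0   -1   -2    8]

Answer: (3, 1, 0)

Derivation:
step 0: pivot 2 → sign +
step 1: pivot -1 → sign −
step 2: pivot 2 → sign +
step 3: pivot 1 → sign +
signature = (3, 1, 0)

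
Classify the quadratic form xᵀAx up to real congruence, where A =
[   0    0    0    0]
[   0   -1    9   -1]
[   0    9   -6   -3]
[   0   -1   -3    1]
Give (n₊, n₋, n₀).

step 0: pivot -1 → sign −
step 1: pivot 75 → sign +
step 2: pivot 2/25 → sign +
step 3: row/col 3 already zero → sign 0
signature = (2, 1, 1)

Answer: (2, 1, 1)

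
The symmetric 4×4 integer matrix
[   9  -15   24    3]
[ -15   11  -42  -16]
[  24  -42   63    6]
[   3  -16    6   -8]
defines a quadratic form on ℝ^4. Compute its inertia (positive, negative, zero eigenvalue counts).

Answer: (1, 3, 0)

Derivation:
step 0: pivot 9 → sign +
step 1: pivot -14 → sign −
step 2: pivot -5/7 → sign −
step 3: pivot -1/10 → sign −
signature = (1, 3, 0)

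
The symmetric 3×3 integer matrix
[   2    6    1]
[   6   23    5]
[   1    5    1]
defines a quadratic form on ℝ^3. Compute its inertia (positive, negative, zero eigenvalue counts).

Answer: (2, 1, 0)

Derivation:
step 0: pivot 2 → sign +
step 1: pivot 5 → sign +
step 2: pivot -3/10 → sign −
signature = (2, 1, 0)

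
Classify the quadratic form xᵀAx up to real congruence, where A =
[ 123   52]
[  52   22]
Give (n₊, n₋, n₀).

step 0: pivot 123 → sign +
step 1: pivot 2/123 → sign +
signature = (2, 0, 0)

Answer: (2, 0, 0)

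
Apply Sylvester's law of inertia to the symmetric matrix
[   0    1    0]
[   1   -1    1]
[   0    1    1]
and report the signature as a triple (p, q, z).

step 0: pivot -1 → sign −
step 1: pivot 1 → sign +
step 2: pivot 1 → sign +
signature = (2, 1, 0)

Answer: (2, 1, 0)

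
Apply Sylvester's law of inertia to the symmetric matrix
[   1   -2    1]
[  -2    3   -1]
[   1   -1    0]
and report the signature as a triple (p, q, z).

Answer: (1, 1, 1)

Derivation:
step 0: pivot 1 → sign +
step 1: pivot -1 → sign −
step 2: row/col 2 already zero → sign 0
signature = (1, 1, 1)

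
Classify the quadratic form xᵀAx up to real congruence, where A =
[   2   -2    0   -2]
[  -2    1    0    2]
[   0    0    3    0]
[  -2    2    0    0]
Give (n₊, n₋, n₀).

Answer: (2, 2, 0)

Derivation:
step 0: pivot 2 → sign +
step 1: pivot -1 → sign −
step 2: pivot 3 → sign +
step 3: pivot -2 → sign −
signature = (2, 2, 0)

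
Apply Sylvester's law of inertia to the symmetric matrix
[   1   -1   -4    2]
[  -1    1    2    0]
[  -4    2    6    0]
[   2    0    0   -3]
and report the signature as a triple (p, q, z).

step 0: pivot 1 → sign +
step 1: pivot -10 → sign −
step 2: pivot 2/5 → sign +
step 3: pivot -1 → sign −
signature = (2, 2, 0)

Answer: (2, 2, 0)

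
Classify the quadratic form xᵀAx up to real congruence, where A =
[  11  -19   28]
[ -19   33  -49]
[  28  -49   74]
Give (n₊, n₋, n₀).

step 0: pivot 11 → sign +
step 1: pivot 2/11 → sign +
step 2: pivot 1/2 → sign +
signature = (3, 0, 0)

Answer: (3, 0, 0)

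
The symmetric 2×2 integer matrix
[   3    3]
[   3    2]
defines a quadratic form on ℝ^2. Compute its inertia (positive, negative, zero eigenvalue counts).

step 0: pivot 3 → sign +
step 1: pivot -1 → sign −
signature = (1, 1, 0)

Answer: (1, 1, 0)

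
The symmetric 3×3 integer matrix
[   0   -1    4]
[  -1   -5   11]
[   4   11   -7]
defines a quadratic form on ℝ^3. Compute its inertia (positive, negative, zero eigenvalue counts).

Answer: (2, 1, 0)

Derivation:
step 0: pivot -5 → sign −
step 1: pivot 1/5 → sign +
step 2: pivot 1 → sign +
signature = (2, 1, 0)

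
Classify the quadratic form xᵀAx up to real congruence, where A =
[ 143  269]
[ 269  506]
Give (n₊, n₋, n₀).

step 0: pivot 143 → sign +
step 1: pivot -3/143 → sign −
signature = (1, 1, 0)

Answer: (1, 1, 0)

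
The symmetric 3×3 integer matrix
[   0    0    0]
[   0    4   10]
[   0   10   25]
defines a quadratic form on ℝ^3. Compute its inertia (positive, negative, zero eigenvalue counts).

step 0: pivot 4 → sign +
step 1: row/col 1 already zero → sign 0
step 2: row/col 2 already zero → sign 0
signature = (1, 0, 2)

Answer: (1, 0, 2)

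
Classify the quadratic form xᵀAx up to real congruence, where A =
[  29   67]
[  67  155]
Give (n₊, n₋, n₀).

step 0: pivot 29 → sign +
step 1: pivot 6/29 → sign +
signature = (2, 0, 0)

Answer: (2, 0, 0)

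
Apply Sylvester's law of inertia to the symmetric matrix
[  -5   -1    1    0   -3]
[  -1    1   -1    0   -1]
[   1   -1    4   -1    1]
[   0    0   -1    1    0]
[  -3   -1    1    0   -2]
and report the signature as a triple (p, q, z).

step 0: pivot -5 → sign −
step 1: pivot 6/5 → sign +
step 2: pivot 3 → sign +
step 3: pivot 2/3 → sign +
step 4: pivot -1/3 → sign −
signature = (3, 2, 0)

Answer: (3, 2, 0)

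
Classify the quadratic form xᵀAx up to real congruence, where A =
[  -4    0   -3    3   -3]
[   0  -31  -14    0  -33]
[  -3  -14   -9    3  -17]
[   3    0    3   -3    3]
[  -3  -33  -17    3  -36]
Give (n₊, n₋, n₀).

Answer: (1, 4, 0)

Derivation:
step 0: pivot -4 → sign −
step 1: pivot -31 → sign −
step 2: pivot -53/124 → sign −
step 3: pivot 30/53 → sign +
step 4: pivot -2/5 → sign −
signature = (1, 4, 0)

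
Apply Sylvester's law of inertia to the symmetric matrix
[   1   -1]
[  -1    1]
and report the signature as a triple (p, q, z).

step 0: pivot 1 → sign +
step 1: row/col 1 already zero → sign 0
signature = (1, 0, 1)

Answer: (1, 0, 1)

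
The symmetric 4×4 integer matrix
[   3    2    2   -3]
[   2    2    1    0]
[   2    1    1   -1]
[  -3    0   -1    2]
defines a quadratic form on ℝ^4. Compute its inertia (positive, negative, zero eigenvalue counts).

Answer: (3, 1, 0)

Derivation:
step 0: pivot 3 → sign +
step 1: pivot 2/3 → sign +
step 2: pivot -1/2 → sign −
step 3: pivot 1 → sign +
signature = (3, 1, 0)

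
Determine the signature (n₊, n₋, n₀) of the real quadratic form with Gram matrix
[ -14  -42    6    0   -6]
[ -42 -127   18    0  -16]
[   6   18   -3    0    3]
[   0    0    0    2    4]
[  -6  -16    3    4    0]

Answer: (1, 4, 0)

Derivation:
step 0: pivot -14 → sign −
step 1: pivot -1 → sign −
step 2: pivot -3/7 → sign −
step 3: pivot 2 → sign +
step 4: pivot -1 → sign −
signature = (1, 4, 0)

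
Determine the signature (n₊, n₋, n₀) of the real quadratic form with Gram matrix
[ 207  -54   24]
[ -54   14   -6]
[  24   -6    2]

Answer: (1, 1, 1)

Derivation:
step 0: pivot 207 → sign +
step 1: pivot -2/23 → sign −
step 2: row/col 2 already zero → sign 0
signature = (1, 1, 1)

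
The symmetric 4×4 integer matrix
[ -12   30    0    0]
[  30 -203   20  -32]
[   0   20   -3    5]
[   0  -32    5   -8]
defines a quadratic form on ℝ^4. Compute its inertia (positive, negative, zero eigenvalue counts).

step 0: pivot -12 → sign −
step 1: pivot -128 → sign −
step 2: pivot 1/8 → sign +
step 3: row/col 3 already zero → sign 0
signature = (1, 2, 1)

Answer: (1, 2, 1)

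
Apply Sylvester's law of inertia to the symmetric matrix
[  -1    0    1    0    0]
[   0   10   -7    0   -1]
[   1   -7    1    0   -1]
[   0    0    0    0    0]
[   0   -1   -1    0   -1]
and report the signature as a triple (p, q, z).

Answer: (1, 3, 1)

Derivation:
step 0: pivot -1 → sign −
step 1: pivot 10 → sign +
step 2: pivot -29/10 → sign −
step 3: pivot -3/29 → sign −
step 4: row/col 4 already zero → sign 0
signature = (1, 3, 1)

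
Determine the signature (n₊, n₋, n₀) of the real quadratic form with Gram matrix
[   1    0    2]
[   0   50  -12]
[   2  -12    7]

step 0: pivot 1 → sign +
step 1: pivot 50 → sign +
step 2: pivot 3/25 → sign +
signature = (3, 0, 0)

Answer: (3, 0, 0)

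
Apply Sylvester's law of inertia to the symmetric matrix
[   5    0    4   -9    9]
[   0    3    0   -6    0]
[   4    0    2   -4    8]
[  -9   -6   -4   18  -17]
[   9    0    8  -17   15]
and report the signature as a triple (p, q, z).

step 0: pivot 5 → sign +
step 1: pivot 3 → sign +
step 2: pivot -6/5 → sign −
step 3: pivot -5/3 → sign −
step 4: pivot 2/5 → sign +
signature = (3, 2, 0)

Answer: (3, 2, 0)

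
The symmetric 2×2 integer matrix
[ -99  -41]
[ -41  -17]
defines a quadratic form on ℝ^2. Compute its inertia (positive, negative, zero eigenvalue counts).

Answer: (0, 2, 0)

Derivation:
step 0: pivot -99 → sign −
step 1: pivot -2/99 → sign −
signature = (0, 2, 0)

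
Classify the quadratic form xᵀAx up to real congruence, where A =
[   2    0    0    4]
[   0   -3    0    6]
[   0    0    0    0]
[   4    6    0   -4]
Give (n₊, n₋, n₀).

Answer: (1, 1, 2)

Derivation:
step 0: pivot 2 → sign +
step 1: pivot -3 → sign −
step 2: row/col 2 already zero → sign 0
step 3: row/col 3 already zero → sign 0
signature = (1, 1, 2)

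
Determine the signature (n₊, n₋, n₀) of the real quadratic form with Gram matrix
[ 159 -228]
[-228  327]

step 0: pivot 159 → sign +
step 1: pivot 3/53 → sign +
signature = (2, 0, 0)

Answer: (2, 0, 0)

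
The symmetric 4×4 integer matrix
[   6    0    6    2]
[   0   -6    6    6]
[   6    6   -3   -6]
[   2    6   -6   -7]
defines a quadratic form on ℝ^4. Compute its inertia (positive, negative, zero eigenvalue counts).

step 0: pivot 6 → sign +
step 1: pivot -6 → sign −
step 2: pivot -3 → sign −
step 3: pivot -1/3 → sign −
signature = (1, 3, 0)

Answer: (1, 3, 0)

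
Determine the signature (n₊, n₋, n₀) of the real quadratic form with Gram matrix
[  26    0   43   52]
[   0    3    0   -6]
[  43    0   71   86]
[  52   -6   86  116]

step 0: pivot 26 → sign +
step 1: pivot 3 → sign +
step 2: pivot -3/26 → sign −
step 3: row/col 3 already zero → sign 0
signature = (2, 1, 1)

Answer: (2, 1, 1)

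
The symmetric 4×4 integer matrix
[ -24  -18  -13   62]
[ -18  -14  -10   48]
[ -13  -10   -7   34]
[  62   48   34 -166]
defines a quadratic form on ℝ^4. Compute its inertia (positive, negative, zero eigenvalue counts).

Answer: (1, 3, 0)

Derivation:
step 0: pivot -24 → sign −
step 1: pivot -1/2 → sign −
step 2: pivot 1/6 → sign +
step 3: pivot -2 → sign −
signature = (1, 3, 0)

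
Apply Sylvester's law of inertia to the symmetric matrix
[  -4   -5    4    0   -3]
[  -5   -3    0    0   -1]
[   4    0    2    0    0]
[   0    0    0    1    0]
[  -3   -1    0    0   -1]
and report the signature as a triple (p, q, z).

step 0: pivot -4 → sign −
step 1: pivot 13/4 → sign +
step 2: pivot -22/13 → sign −
step 3: pivot 1 → sign +
step 4: pivot -2/11 → sign −
signature = (2, 3, 0)

Answer: (2, 3, 0)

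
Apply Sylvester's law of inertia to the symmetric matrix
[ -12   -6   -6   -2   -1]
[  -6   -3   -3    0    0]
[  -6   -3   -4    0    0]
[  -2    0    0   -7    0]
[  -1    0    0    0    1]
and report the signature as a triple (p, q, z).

Answer: (1, 4, 0)

Derivation:
step 0: pivot -12 → sign −
step 1: pivot -1 → sign −
step 2: pivot -17/3 → sign −
step 3: pivot 3/17 → sign +
step 4: pivot -3/4 → sign −
signature = (1, 4, 0)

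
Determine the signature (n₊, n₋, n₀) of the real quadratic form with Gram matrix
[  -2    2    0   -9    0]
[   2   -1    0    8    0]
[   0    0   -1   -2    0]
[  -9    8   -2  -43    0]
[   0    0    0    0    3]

step 0: pivot -2 → sign −
step 1: pivot 1 → sign +
step 2: pivot -1 → sign −
step 3: pivot 1/2 → sign +
step 4: pivot 3 → sign +
signature = (3, 2, 0)

Answer: (3, 2, 0)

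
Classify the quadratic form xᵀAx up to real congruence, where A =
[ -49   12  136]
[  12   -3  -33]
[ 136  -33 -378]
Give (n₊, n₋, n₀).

Answer: (1, 2, 0)

Derivation:
step 0: pivot -49 → sign −
step 1: pivot -3/49 → sign −
step 2: pivot 1 → sign +
signature = (1, 2, 0)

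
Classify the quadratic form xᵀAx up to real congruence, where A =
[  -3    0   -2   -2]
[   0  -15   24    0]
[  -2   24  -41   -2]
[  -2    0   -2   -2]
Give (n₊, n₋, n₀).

step 0: pivot -3 → sign −
step 1: pivot -15 → sign −
step 2: pivot -19/15 → sign −
step 3: pivot -6/19 → sign −
signature = (0, 4, 0)

Answer: (0, 4, 0)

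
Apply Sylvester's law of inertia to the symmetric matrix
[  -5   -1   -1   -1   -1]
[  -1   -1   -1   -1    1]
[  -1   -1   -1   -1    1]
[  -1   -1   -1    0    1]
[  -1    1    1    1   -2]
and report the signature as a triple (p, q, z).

Answer: (1, 2, 2)

Derivation:
step 0: pivot -5 → sign −
step 1: pivot -4/5 → sign −
step 2: pivot 1 → sign +
step 3: row/col 3 already zero → sign 0
step 4: row/col 4 already zero → sign 0
signature = (1, 2, 2)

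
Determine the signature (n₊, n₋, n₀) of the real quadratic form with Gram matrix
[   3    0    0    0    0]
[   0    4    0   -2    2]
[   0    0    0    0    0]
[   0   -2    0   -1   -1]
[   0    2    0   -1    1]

Answer: (2, 1, 2)

Derivation:
step 0: pivot 3 → sign +
step 1: pivot 4 → sign +
step 2: pivot -2 → sign −
step 3: row/col 3 already zero → sign 0
step 4: row/col 4 already zero → sign 0
signature = (2, 1, 2)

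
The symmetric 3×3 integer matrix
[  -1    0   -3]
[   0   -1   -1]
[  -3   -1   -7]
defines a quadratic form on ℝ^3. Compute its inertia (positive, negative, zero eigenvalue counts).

step 0: pivot -1 → sign −
step 1: pivot -1 → sign −
step 2: pivot 3 → sign +
signature = (1, 2, 0)

Answer: (1, 2, 0)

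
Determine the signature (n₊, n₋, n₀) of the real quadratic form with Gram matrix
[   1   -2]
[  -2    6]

Answer: (2, 0, 0)

Derivation:
step 0: pivot 1 → sign +
step 1: pivot 2 → sign +
signature = (2, 0, 0)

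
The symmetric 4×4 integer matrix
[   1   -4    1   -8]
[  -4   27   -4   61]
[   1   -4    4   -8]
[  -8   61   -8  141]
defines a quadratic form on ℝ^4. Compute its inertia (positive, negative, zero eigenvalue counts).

step 0: pivot 1 → sign +
step 1: pivot 11 → sign +
step 2: pivot 3 → sign +
step 3: pivot 6/11 → sign +
signature = (4, 0, 0)

Answer: (4, 0, 0)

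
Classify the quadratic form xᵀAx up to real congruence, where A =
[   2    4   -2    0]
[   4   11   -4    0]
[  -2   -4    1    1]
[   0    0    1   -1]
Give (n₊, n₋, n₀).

Answer: (2, 1, 1)

Derivation:
step 0: pivot 2 → sign +
step 1: pivot 3 → sign +
step 2: pivot -1 → sign −
step 3: row/col 3 already zero → sign 0
signature = (2, 1, 1)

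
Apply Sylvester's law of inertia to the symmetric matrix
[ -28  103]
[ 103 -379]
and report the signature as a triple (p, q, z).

step 0: pivot -28 → sign −
step 1: pivot -3/28 → sign −
signature = (0, 2, 0)

Answer: (0, 2, 0)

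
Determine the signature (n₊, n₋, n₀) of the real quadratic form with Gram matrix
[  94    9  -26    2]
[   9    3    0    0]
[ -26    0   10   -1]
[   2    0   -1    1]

Answer: (3, 1, 0)

Derivation:
step 0: pivot 94 → sign +
step 1: pivot 201/94 → sign +
step 2: pivot -6/67 → sign −
step 3: pivot 3/2 → sign +
signature = (3, 1, 0)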